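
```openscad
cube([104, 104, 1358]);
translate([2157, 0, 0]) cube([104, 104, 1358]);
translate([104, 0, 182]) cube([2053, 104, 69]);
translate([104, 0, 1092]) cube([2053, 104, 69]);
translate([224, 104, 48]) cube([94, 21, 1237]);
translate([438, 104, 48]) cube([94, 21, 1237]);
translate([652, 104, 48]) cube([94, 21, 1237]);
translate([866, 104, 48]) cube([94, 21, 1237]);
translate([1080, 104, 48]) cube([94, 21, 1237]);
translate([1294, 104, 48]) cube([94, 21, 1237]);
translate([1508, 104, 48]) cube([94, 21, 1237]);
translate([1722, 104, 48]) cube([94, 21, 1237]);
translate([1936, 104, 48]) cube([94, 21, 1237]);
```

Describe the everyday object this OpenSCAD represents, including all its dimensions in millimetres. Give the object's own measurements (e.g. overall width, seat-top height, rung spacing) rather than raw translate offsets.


A fence section. Two 104×104 mm posts, 1358 mm tall, stand on the floor with a clear span of 2053 mm between their inner faces. Two horizontal rails of 104×69 mm section span the gap between the posts with their undersides at z = 182 mm and z = 1092 mm, flush with the posts' −y face. 9 pickets, each 94 mm wide, 21 mm thick and 1237 mm tall, are fixed to the +y face of the rails with their bottoms at z = 48 mm, spaced across the span with a 120 mm gap after the −x post and between neighbouring pickets, with 127 mm left before the +x post.


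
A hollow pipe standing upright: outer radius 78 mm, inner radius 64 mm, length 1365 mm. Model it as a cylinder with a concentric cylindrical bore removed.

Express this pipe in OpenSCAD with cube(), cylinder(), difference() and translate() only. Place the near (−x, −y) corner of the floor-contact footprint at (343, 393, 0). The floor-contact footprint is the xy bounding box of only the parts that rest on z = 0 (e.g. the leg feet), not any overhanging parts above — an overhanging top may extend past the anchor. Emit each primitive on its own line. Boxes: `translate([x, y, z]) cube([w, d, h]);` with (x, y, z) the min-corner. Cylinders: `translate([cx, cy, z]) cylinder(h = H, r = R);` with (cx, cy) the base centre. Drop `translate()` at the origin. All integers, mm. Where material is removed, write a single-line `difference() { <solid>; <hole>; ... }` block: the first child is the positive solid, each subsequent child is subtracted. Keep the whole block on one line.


difference() { translate([421, 471, 0]) cylinder(h = 1365, r = 78); translate([421, 471, 0]) cylinder(h = 1365, r = 64); }


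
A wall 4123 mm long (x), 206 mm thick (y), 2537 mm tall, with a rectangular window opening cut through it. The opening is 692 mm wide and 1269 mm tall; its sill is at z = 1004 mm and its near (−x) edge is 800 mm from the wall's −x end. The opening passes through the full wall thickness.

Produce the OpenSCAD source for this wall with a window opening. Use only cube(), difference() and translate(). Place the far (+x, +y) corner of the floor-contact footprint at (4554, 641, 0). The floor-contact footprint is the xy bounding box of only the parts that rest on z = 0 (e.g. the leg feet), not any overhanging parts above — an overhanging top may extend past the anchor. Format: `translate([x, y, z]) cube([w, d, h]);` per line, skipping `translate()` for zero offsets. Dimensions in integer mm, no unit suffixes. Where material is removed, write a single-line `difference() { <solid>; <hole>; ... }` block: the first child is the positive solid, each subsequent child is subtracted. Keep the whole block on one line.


difference() { translate([431, 435, 0]) cube([4123, 206, 2537]); translate([1231, 435, 1004]) cube([692, 206, 1269]); }


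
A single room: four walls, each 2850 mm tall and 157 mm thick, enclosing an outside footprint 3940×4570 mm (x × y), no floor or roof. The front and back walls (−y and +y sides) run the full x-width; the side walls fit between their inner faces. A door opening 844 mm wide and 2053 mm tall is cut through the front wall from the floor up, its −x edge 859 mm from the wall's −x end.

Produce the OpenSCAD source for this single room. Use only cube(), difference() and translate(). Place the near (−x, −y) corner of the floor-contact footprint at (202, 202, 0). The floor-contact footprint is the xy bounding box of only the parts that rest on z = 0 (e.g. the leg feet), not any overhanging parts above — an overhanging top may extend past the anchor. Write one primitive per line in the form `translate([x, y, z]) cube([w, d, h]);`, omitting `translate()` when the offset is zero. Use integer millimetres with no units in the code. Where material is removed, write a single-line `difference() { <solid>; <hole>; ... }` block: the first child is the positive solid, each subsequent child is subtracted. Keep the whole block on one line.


difference() { translate([202, 202, 0]) cube([3940, 157, 2850]); translate([1061, 202, 0]) cube([844, 157, 2053]); }
translate([202, 4615, 0]) cube([3940, 157, 2850]);
translate([202, 359, 0]) cube([157, 4256, 2850]);
translate([3985, 359, 0]) cube([157, 4256, 2850]);


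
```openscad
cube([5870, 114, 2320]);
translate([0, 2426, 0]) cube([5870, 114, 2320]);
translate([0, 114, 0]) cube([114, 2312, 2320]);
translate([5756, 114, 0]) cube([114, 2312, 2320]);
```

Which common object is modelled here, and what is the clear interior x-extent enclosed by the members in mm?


A house (or room) frame. The interior width is 5642 mm.

Four 2320 mm walls enclosing a rectangle with no floor or roof — a room or house frame. Outside width is 5870 mm and wall thickness is 114 mm, so the interior width is 5870 − 2 × 114 = 5642 mm.


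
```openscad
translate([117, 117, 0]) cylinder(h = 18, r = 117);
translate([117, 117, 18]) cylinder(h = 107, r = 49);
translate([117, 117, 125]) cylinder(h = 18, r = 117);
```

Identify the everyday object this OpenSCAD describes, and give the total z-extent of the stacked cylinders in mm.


A spool. The overall height is 143 mm.

Three coaxial cylinders, large–small–large — a spool. Two 18 mm flanges and a 107 mm core give 18 + 107 + 18 = 143 mm.


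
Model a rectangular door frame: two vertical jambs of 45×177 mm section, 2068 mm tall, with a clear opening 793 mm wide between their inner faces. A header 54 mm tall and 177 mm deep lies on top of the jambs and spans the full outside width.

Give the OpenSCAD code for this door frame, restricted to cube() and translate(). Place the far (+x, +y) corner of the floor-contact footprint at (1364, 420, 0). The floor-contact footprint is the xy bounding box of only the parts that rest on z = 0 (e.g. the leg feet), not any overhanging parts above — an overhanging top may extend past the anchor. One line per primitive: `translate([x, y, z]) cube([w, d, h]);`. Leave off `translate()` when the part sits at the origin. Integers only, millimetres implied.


translate([481, 243, 0]) cube([45, 177, 2068]);
translate([1319, 243, 0]) cube([45, 177, 2068]);
translate([481, 243, 2068]) cube([883, 177, 54]);


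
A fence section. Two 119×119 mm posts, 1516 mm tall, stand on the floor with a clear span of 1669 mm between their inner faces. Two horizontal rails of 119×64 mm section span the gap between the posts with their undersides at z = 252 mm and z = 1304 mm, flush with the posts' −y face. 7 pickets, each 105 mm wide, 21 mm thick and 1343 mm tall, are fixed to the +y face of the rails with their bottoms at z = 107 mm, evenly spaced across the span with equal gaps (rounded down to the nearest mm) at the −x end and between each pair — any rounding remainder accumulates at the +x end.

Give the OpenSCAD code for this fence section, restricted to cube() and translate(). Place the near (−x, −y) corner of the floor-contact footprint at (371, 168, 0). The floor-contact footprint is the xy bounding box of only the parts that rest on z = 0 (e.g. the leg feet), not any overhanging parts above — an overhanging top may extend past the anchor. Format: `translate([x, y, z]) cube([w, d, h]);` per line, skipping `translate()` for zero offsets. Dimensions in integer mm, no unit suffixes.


translate([371, 168, 0]) cube([119, 119, 1516]);
translate([2159, 168, 0]) cube([119, 119, 1516]);
translate([490, 168, 252]) cube([1669, 119, 64]);
translate([490, 168, 1304]) cube([1669, 119, 64]);
translate([606, 287, 107]) cube([105, 21, 1343]);
translate([827, 287, 107]) cube([105, 21, 1343]);
translate([1048, 287, 107]) cube([105, 21, 1343]);
translate([1269, 287, 107]) cube([105, 21, 1343]);
translate([1490, 287, 107]) cube([105, 21, 1343]);
translate([1711, 287, 107]) cube([105, 21, 1343]);
translate([1932, 287, 107]) cube([105, 21, 1343]);


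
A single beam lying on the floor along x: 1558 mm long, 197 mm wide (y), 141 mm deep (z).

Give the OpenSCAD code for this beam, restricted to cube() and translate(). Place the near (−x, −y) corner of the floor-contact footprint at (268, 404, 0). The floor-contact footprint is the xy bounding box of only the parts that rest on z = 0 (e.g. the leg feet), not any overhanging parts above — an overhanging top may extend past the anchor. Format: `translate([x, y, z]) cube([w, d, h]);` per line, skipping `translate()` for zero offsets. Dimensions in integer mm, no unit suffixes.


translate([268, 404, 0]) cube([1558, 197, 141]);


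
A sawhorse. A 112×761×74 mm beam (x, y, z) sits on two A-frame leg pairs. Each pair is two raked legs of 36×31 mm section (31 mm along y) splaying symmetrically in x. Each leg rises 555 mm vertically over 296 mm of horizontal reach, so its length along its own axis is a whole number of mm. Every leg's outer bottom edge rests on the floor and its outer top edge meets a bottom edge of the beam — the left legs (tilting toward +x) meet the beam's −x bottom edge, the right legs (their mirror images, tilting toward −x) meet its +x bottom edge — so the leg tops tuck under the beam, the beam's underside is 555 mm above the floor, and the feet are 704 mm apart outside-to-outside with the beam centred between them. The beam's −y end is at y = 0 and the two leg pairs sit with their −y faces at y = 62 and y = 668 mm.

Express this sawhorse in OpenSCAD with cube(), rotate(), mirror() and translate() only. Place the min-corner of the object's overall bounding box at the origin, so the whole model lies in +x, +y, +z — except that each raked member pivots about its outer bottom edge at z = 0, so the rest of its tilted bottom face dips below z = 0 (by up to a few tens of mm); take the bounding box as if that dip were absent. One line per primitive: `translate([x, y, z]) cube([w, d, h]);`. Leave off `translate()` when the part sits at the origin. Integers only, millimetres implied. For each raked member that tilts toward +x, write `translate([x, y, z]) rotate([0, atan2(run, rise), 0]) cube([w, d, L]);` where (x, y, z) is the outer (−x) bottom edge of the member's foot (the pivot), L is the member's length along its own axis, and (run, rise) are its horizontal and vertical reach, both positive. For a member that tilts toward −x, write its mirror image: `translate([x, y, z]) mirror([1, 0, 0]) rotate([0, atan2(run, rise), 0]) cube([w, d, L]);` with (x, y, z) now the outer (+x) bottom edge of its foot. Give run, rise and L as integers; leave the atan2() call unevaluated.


translate([296, 0, 555]) cube([112, 761, 74]);
translate([0, 62, 0]) rotate([0, atan2(296, 555), 0]) cube([36, 31, 629]);
translate([704, 62, 0]) mirror([1, 0, 0]) rotate([0, atan2(296, 555), 0]) cube([36, 31, 629]);
translate([0, 668, 0]) rotate([0, atan2(296, 555), 0]) cube([36, 31, 629]);
translate([704, 668, 0]) mirror([1, 0, 0]) rotate([0, atan2(296, 555), 0]) cube([36, 31, 629]);


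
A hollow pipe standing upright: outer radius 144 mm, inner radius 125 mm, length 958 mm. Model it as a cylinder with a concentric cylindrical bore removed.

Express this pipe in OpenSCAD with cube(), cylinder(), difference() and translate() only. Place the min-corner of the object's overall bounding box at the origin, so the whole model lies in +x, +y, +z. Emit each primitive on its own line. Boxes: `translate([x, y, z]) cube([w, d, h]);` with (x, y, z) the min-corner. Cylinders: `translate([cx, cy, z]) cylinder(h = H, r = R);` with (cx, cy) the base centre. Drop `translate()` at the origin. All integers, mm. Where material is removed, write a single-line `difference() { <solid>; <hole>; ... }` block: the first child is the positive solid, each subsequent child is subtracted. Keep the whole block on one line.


difference() { translate([144, 144, 0]) cylinder(h = 958, r = 144); translate([144, 144, 0]) cylinder(h = 958, r = 125); }


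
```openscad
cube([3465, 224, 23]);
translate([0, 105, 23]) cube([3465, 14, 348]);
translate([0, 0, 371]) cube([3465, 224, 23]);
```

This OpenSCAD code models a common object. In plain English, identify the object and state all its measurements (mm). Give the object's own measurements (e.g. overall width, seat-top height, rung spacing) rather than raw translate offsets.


An I-beam lying along x, 3465 mm long. Overall section height 394 mm. Two flanges 224 mm wide (y) and 23 mm thick, one on the floor and one at the top; a web 14 mm thick runs between them, centred on the flange width.


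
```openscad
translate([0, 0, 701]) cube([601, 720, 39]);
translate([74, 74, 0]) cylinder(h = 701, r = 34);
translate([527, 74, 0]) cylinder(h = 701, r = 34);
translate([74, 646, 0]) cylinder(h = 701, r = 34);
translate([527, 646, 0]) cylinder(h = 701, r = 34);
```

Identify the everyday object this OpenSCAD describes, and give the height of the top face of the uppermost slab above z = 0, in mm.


A table. The table height is 740 mm.

A 601×720×39 slab sits at z = 701 on four Ø68 mm round legs — a table. The top surface is at 701 + 39 = 740 mm.


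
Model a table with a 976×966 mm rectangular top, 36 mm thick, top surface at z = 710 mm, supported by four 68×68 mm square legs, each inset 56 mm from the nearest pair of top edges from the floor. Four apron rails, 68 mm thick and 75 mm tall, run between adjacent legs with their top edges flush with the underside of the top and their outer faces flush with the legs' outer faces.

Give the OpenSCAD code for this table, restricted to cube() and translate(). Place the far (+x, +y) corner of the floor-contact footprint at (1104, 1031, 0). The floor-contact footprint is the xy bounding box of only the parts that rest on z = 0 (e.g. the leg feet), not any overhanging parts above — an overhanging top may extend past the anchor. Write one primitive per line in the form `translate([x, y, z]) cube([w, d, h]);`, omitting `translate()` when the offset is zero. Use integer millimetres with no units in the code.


translate([184, 121, 674]) cube([976, 966, 36]);
translate([240, 177, 0]) cube([68, 68, 674]);
translate([1036, 177, 0]) cube([68, 68, 674]);
translate([240, 963, 0]) cube([68, 68, 674]);
translate([1036, 963, 0]) cube([68, 68, 674]);
translate([308, 177, 599]) cube([728, 68, 75]);
translate([308, 963, 599]) cube([728, 68, 75]);
translate([240, 245, 599]) cube([68, 718, 75]);
translate([1036, 245, 599]) cube([68, 718, 75]);


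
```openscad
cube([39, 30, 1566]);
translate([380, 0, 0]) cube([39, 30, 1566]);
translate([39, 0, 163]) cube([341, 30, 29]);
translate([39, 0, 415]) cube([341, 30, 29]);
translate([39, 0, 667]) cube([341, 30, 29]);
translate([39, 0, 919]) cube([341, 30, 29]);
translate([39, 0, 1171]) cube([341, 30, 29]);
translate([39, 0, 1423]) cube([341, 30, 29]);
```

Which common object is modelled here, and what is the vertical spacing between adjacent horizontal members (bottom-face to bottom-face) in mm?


A ladder. The rung spacing is 252 mm.

Two tall 39×30 posts with 6 short bars between them — a ladder. Adjacent rungs sit at z = 163 and z = 415, so the spacing is 415 − 163 = 252 mm.


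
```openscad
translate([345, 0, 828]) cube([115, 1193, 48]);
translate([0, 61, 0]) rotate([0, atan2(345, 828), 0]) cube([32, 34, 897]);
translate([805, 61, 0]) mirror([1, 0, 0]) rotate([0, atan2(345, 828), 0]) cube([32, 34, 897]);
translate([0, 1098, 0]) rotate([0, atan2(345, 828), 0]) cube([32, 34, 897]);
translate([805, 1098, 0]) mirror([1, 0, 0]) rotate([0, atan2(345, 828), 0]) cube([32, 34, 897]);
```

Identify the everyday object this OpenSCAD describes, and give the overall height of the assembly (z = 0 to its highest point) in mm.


A sawhorse. The overall height is 876 mm.

A beam across two mirrored pairs of raked legs — a sawhorse. The beam's underside is at z = 828 (matching the legs' vertical rise in atan2(345, 828)) and the beam is 48 mm tall, so its top is at 828 + 48 = 876 mm. The raked legs top out at the beam's underside, so that is the highest point.


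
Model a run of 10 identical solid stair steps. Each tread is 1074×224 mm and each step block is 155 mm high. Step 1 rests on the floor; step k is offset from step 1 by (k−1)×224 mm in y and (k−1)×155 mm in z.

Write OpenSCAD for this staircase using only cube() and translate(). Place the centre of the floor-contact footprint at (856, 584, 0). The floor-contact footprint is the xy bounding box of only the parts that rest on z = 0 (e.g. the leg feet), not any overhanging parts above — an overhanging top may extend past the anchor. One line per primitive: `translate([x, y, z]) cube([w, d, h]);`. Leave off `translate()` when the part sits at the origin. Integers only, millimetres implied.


translate([319, 472, 0]) cube([1074, 224, 155]);
translate([319, 696, 155]) cube([1074, 224, 155]);
translate([319, 920, 310]) cube([1074, 224, 155]);
translate([319, 1144, 465]) cube([1074, 224, 155]);
translate([319, 1368, 620]) cube([1074, 224, 155]);
translate([319, 1592, 775]) cube([1074, 224, 155]);
translate([319, 1816, 930]) cube([1074, 224, 155]);
translate([319, 2040, 1085]) cube([1074, 224, 155]);
translate([319, 2264, 1240]) cube([1074, 224, 155]);
translate([319, 2488, 1395]) cube([1074, 224, 155]);


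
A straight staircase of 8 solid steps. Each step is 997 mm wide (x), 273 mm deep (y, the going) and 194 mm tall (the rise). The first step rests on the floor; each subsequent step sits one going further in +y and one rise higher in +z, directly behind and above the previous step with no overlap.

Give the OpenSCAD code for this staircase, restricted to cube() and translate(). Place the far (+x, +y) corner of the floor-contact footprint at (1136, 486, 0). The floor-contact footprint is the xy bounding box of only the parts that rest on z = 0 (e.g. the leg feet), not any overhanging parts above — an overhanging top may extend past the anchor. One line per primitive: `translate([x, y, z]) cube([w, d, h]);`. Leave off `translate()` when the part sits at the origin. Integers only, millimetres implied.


translate([139, 213, 0]) cube([997, 273, 194]);
translate([139, 486, 194]) cube([997, 273, 194]);
translate([139, 759, 388]) cube([997, 273, 194]);
translate([139, 1032, 582]) cube([997, 273, 194]);
translate([139, 1305, 776]) cube([997, 273, 194]);
translate([139, 1578, 970]) cube([997, 273, 194]);
translate([139, 1851, 1164]) cube([997, 273, 194]);
translate([139, 2124, 1358]) cube([997, 273, 194]);


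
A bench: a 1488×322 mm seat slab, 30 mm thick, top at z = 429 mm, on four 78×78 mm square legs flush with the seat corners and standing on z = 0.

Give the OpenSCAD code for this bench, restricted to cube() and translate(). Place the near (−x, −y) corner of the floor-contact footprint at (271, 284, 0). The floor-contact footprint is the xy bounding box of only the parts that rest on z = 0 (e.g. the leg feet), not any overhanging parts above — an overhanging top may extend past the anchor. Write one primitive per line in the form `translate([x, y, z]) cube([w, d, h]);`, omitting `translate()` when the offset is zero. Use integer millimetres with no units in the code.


translate([271, 284, 399]) cube([1488, 322, 30]);
translate([271, 284, 0]) cube([78, 78, 399]);
translate([271, 528, 0]) cube([78, 78, 399]);
translate([1681, 284, 0]) cube([78, 78, 399]);
translate([1681, 528, 0]) cube([78, 78, 399]);


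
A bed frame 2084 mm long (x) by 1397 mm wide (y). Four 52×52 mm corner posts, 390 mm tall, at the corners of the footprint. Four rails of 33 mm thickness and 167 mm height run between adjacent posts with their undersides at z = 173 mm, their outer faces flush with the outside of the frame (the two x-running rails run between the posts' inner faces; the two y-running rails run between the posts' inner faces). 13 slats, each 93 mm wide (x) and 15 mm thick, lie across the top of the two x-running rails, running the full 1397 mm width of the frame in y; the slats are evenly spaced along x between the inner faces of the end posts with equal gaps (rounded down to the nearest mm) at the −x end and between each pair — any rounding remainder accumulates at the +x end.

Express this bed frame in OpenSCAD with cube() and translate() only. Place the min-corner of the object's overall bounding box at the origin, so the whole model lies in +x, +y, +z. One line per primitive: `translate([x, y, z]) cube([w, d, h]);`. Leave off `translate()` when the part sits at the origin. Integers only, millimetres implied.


cube([52, 52, 390]);
translate([0, 1345, 0]) cube([52, 52, 390]);
translate([2032, 0, 0]) cube([52, 52, 390]);
translate([2032, 1345, 0]) cube([52, 52, 390]);
translate([52, 0, 173]) cube([1980, 33, 167]);
translate([52, 1364, 173]) cube([1980, 33, 167]);
translate([0, 52, 173]) cube([33, 1293, 167]);
translate([2051, 52, 173]) cube([33, 1293, 167]);
translate([107, 0, 340]) cube([93, 1397, 15]);
translate([255, 0, 340]) cube([93, 1397, 15]);
translate([403, 0, 340]) cube([93, 1397, 15]);
translate([551, 0, 340]) cube([93, 1397, 15]);
translate([699, 0, 340]) cube([93, 1397, 15]);
translate([847, 0, 340]) cube([93, 1397, 15]);
translate([995, 0, 340]) cube([93, 1397, 15]);
translate([1143, 0, 340]) cube([93, 1397, 15]);
translate([1291, 0, 340]) cube([93, 1397, 15]);
translate([1439, 0, 340]) cube([93, 1397, 15]);
translate([1587, 0, 340]) cube([93, 1397, 15]);
translate([1735, 0, 340]) cube([93, 1397, 15]);
translate([1883, 0, 340]) cube([93, 1397, 15]);


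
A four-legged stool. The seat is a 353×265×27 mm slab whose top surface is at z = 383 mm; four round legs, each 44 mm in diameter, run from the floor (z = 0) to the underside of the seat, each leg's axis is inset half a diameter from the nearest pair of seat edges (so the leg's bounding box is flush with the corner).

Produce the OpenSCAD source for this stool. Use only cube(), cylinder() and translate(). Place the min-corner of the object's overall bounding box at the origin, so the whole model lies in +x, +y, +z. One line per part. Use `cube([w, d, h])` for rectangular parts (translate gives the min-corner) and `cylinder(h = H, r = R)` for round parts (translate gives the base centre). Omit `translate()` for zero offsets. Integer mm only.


translate([0, 0, 356]) cube([353, 265, 27]);
translate([22, 22, 0]) cylinder(h = 356, r = 22);
translate([331, 22, 0]) cylinder(h = 356, r = 22);
translate([22, 243, 0]) cylinder(h = 356, r = 22);
translate([331, 243, 0]) cylinder(h = 356, r = 22);


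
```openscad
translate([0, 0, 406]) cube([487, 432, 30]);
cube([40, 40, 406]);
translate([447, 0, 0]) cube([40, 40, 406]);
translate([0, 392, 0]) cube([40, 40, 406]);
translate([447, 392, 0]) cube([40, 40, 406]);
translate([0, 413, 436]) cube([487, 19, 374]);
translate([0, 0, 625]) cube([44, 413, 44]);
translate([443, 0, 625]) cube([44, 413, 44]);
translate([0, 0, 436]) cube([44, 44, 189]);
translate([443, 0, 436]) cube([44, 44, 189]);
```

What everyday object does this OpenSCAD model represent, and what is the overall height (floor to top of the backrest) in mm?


A chair. The overall height is 810 mm.

A slab on four corner posts with a tall panel at the back — a chair. The seat slab sits at z = 406 with thickness 30, and the 374 mm backrest starts at the seat top, so the overall height is 406 + 30 + 374 = 810 mm.


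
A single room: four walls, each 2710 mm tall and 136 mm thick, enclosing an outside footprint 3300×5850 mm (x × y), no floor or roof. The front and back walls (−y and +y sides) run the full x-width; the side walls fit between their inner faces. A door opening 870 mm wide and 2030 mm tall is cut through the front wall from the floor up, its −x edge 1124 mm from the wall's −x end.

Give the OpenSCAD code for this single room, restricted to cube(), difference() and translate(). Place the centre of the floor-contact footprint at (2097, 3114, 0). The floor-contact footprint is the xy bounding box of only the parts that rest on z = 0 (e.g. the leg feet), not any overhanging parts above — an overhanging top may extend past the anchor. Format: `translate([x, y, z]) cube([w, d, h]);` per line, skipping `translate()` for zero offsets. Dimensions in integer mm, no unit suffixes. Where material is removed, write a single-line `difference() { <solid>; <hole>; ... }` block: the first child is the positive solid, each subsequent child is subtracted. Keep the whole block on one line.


difference() { translate([447, 189, 0]) cube([3300, 136, 2710]); translate([1571, 189, 0]) cube([870, 136, 2030]); }
translate([447, 5903, 0]) cube([3300, 136, 2710]);
translate([447, 325, 0]) cube([136, 5578, 2710]);
translate([3611, 325, 0]) cube([136, 5578, 2710]);


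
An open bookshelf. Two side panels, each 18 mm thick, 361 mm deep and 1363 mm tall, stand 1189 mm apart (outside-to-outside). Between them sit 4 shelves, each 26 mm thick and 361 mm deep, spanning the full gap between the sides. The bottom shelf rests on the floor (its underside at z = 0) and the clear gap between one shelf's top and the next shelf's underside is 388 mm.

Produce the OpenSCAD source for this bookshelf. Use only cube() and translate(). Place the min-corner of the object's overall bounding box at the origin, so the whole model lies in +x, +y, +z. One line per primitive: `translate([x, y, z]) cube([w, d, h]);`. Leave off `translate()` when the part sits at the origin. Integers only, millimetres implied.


cube([18, 361, 1363]);
translate([1171, 0, 0]) cube([18, 361, 1363]);
translate([18, 0, 0]) cube([1153, 361, 26]);
translate([18, 0, 414]) cube([1153, 361, 26]);
translate([18, 0, 828]) cube([1153, 361, 26]);
translate([18, 0, 1242]) cube([1153, 361, 26]);


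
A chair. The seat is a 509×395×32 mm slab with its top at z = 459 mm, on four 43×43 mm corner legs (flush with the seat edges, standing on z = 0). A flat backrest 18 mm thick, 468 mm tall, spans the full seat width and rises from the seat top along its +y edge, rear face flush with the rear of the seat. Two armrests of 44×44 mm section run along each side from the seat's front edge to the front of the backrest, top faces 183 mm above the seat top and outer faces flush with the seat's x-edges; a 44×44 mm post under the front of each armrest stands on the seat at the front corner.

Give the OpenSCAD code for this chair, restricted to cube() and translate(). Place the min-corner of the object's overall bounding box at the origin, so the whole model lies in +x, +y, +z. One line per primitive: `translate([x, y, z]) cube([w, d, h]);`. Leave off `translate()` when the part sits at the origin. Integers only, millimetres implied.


translate([0, 0, 427]) cube([509, 395, 32]);
cube([43, 43, 427]);
translate([466, 0, 0]) cube([43, 43, 427]);
translate([0, 352, 0]) cube([43, 43, 427]);
translate([466, 352, 0]) cube([43, 43, 427]);
translate([0, 377, 459]) cube([509, 18, 468]);
translate([0, 0, 598]) cube([44, 377, 44]);
translate([465, 0, 598]) cube([44, 377, 44]);
translate([0, 0, 459]) cube([44, 44, 139]);
translate([465, 0, 459]) cube([44, 44, 139]);


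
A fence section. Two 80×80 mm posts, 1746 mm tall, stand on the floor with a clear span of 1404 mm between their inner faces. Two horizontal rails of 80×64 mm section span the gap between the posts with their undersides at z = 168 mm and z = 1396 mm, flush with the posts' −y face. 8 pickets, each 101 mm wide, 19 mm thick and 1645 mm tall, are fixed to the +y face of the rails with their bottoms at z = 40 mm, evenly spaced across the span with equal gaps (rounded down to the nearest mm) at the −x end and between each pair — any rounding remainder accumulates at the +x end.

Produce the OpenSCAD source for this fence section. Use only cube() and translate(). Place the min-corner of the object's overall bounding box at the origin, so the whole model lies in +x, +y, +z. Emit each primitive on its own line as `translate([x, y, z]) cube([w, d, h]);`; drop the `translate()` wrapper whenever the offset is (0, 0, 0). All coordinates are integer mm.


cube([80, 80, 1746]);
translate([1484, 0, 0]) cube([80, 80, 1746]);
translate([80, 0, 168]) cube([1404, 80, 64]);
translate([80, 0, 1396]) cube([1404, 80, 64]);
translate([146, 80, 40]) cube([101, 19, 1645]);
translate([313, 80, 40]) cube([101, 19, 1645]);
translate([480, 80, 40]) cube([101, 19, 1645]);
translate([647, 80, 40]) cube([101, 19, 1645]);
translate([814, 80, 40]) cube([101, 19, 1645]);
translate([981, 80, 40]) cube([101, 19, 1645]);
translate([1148, 80, 40]) cube([101, 19, 1645]);
translate([1315, 80, 40]) cube([101, 19, 1645]);


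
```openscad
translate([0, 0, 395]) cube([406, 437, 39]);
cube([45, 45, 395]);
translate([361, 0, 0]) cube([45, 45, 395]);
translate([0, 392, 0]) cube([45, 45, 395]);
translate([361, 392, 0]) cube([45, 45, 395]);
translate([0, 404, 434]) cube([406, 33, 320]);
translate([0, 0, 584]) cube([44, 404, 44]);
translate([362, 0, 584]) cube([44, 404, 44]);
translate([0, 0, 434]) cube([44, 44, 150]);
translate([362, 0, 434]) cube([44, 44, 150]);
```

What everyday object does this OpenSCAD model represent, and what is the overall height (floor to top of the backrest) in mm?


A chair. The overall height is 754 mm.

A slab on four corner posts with a tall panel at the back — a chair. The seat slab sits at z = 395 with thickness 39, and the 320 mm backrest starts at the seat top, so the overall height is 395 + 39 + 320 = 754 mm.


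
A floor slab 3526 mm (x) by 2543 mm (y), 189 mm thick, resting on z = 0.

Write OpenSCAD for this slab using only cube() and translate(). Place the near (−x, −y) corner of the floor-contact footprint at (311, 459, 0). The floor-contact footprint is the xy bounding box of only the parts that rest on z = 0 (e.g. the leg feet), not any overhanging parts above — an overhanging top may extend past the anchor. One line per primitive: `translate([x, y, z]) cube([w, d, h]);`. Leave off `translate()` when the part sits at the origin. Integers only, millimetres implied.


translate([311, 459, 0]) cube([3526, 2543, 189]);


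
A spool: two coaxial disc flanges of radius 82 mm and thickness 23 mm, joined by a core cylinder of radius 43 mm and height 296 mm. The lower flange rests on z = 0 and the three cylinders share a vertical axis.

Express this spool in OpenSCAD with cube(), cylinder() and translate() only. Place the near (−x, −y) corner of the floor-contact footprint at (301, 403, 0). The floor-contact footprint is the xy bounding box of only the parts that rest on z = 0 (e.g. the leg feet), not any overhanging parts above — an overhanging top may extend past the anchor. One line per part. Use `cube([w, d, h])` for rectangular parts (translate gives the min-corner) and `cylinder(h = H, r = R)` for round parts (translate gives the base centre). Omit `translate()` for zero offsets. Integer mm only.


translate([383, 485, 0]) cylinder(h = 23, r = 82);
translate([383, 485, 23]) cylinder(h = 296, r = 43);
translate([383, 485, 319]) cylinder(h = 23, r = 82);


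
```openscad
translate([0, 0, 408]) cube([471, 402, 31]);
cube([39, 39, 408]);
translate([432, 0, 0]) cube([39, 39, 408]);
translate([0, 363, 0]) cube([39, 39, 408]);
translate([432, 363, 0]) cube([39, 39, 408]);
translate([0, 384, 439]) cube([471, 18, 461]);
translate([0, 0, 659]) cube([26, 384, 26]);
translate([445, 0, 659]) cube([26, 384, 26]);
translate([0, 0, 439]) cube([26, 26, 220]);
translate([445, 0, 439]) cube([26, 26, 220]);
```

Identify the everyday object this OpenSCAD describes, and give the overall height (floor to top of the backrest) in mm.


A chair. The overall height is 900 mm.

A slab on four corner posts with a tall panel at the back — a chair. The seat slab sits at z = 408 with thickness 31, and the 461 mm backrest starts at the seat top, so the overall height is 408 + 31 + 461 = 900 mm.


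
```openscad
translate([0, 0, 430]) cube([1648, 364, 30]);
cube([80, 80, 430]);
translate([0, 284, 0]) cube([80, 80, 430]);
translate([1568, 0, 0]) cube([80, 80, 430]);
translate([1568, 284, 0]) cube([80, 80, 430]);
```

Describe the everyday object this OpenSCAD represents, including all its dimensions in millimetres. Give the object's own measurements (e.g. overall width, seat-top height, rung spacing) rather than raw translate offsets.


A bench: a 1648×364 mm seat slab, 30 mm thick, top at z = 460 mm, on four 80×80 mm square legs flush with the seat corners and standing on z = 0.


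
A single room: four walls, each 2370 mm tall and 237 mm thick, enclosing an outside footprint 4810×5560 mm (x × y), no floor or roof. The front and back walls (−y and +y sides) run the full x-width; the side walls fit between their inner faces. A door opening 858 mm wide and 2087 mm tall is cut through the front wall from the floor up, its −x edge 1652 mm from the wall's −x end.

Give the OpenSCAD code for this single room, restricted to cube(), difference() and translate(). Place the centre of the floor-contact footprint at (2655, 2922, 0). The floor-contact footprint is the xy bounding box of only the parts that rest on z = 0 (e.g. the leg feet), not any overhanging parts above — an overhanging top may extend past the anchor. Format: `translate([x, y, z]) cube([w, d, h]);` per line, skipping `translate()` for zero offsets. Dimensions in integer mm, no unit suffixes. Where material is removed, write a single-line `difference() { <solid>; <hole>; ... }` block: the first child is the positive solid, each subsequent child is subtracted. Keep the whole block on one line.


difference() { translate([250, 142, 0]) cube([4810, 237, 2370]); translate([1902, 142, 0]) cube([858, 237, 2087]); }
translate([250, 5465, 0]) cube([4810, 237, 2370]);
translate([250, 379, 0]) cube([237, 5086, 2370]);
translate([4823, 379, 0]) cube([237, 5086, 2370]);


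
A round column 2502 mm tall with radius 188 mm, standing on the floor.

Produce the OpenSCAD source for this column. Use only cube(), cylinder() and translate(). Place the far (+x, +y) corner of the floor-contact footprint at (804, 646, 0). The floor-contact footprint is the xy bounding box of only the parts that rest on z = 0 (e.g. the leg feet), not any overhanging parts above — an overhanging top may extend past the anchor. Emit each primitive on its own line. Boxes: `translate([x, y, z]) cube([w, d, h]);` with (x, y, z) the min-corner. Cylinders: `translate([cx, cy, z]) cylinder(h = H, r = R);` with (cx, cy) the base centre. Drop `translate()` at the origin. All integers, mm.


translate([616, 458, 0]) cylinder(h = 2502, r = 188);


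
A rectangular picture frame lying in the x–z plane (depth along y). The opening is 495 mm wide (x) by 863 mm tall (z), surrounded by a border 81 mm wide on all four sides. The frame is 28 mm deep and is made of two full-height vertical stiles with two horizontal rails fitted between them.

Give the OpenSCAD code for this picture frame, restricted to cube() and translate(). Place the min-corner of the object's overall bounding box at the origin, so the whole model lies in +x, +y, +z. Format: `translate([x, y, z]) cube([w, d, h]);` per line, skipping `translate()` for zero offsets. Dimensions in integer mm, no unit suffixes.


cube([81, 28, 1025]);
translate([576, 0, 0]) cube([81, 28, 1025]);
translate([81, 0, 0]) cube([495, 28, 81]);
translate([81, 0, 944]) cube([495, 28, 81]);


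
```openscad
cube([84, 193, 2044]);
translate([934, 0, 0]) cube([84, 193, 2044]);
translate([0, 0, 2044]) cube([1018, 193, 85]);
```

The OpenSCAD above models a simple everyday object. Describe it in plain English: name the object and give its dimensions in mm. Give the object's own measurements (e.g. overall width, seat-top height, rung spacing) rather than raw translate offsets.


A door frame. The clear opening is 850 mm wide and 2044 mm high. Two 84 mm wide jambs, 193 mm deep, stand either side of the opening from the floor to the top of the opening. A 85 mm thick head sits across the top of both jambs, spanning the full outside width of the frame.


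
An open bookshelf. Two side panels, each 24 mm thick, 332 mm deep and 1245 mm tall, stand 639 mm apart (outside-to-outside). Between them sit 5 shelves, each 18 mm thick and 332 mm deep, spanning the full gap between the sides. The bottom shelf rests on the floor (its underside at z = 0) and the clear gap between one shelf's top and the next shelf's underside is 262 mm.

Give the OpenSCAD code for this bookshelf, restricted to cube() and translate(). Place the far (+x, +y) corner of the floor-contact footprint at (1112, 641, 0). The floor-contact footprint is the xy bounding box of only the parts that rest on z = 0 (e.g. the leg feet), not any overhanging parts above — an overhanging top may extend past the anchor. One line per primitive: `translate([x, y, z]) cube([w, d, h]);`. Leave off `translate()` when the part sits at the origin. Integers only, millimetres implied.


translate([473, 309, 0]) cube([24, 332, 1245]);
translate([1088, 309, 0]) cube([24, 332, 1245]);
translate([497, 309, 0]) cube([591, 332, 18]);
translate([497, 309, 280]) cube([591, 332, 18]);
translate([497, 309, 560]) cube([591, 332, 18]);
translate([497, 309, 840]) cube([591, 332, 18]);
translate([497, 309, 1120]) cube([591, 332, 18]);


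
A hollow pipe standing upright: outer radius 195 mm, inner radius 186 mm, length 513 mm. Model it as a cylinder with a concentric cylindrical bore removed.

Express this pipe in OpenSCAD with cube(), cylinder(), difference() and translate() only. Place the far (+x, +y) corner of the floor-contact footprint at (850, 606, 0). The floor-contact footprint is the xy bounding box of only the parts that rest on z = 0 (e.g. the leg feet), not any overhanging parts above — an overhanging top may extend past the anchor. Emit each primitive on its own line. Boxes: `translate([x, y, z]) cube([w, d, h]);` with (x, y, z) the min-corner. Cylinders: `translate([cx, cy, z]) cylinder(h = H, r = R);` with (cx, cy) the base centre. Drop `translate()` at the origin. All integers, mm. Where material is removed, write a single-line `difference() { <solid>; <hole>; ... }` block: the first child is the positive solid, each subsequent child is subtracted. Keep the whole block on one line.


difference() { translate([655, 411, 0]) cylinder(h = 513, r = 195); translate([655, 411, 0]) cylinder(h = 513, r = 186); }


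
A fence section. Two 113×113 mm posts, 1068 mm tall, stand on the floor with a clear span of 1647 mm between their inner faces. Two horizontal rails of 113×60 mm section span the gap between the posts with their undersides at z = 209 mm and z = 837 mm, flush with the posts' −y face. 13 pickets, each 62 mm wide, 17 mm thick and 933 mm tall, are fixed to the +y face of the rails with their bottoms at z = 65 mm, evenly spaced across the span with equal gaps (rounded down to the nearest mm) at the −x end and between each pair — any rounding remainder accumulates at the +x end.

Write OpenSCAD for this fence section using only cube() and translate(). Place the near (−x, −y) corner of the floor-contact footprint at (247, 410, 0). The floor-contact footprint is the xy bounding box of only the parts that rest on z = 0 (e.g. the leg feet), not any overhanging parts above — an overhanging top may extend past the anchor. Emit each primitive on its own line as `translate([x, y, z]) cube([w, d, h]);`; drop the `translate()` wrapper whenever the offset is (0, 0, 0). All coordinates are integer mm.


translate([247, 410, 0]) cube([113, 113, 1068]);
translate([2007, 410, 0]) cube([113, 113, 1068]);
translate([360, 410, 209]) cube([1647, 113, 60]);
translate([360, 410, 837]) cube([1647, 113, 60]);
translate([420, 523, 65]) cube([62, 17, 933]);
translate([542, 523, 65]) cube([62, 17, 933]);
translate([664, 523, 65]) cube([62, 17, 933]);
translate([786, 523, 65]) cube([62, 17, 933]);
translate([908, 523, 65]) cube([62, 17, 933]);
translate([1030, 523, 65]) cube([62, 17, 933]);
translate([1152, 523, 65]) cube([62, 17, 933]);
translate([1274, 523, 65]) cube([62, 17, 933]);
translate([1396, 523, 65]) cube([62, 17, 933]);
translate([1518, 523, 65]) cube([62, 17, 933]);
translate([1640, 523, 65]) cube([62, 17, 933]);
translate([1762, 523, 65]) cube([62, 17, 933]);
translate([1884, 523, 65]) cube([62, 17, 933]);
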